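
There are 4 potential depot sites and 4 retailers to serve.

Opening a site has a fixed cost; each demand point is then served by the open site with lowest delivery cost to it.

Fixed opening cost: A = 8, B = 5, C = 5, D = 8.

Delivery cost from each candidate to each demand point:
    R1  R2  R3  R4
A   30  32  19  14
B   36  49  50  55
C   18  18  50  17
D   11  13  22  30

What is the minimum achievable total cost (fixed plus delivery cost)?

Open {A, D}: assign each demand point to its cheapest open site.
  R1→D 11, R2→D 13, R3→A 19, R4→A 14
  delivery cost 57, fixed 16 → total 73.
Compare {C, D}: delivery cost 63 + fixed 13 = 76.
Compare {A, B, D}: delivery cost 57 + fixed 21 = 78.
Compare {A, C, D}: delivery cost 57 + fixed 21 = 78.
All other subsets cost ≥ 76. Minimum total cost: 73.

73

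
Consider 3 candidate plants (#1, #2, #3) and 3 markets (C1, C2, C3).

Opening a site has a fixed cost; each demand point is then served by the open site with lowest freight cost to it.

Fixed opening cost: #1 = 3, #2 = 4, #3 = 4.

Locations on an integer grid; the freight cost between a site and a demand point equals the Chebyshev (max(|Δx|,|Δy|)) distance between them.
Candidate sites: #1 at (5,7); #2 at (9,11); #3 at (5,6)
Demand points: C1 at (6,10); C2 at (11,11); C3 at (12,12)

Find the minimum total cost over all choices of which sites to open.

12

Open {#2}: assign each demand point to its cheapest open site.
  C1→#2 3, C2→#2 2, C3→#2 3
  freight cost 8, fixed 4 → total 12.
Compare {#1, #2}: freight cost 8 + fixed 7 = 15.
Compare {#2, #3}: freight cost 8 + fixed 8 = 16.
Compare {#1}: freight cost 16 + fixed 3 = 19.
All other subsets cost ≥ 15. Minimum total cost: 12.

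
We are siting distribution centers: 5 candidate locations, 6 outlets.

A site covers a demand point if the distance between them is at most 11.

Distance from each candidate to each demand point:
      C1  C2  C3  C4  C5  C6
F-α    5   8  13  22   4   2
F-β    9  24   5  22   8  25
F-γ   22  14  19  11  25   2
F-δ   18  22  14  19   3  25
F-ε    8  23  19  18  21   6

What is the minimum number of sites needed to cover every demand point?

3

Coverage sets (demand points within 11 of each site):
  F-α: {C1, C2, C5, C6}
  F-β: {C1, C3, C5}
  F-γ: {C4, C6}
  F-δ: {C5}
  F-ε: {C1, C6}
No 2 sites suffice: every size-2 union leaves at least one demand point uncovered.
But {F-α, F-β, F-γ} covers everything, so the minimum is 3.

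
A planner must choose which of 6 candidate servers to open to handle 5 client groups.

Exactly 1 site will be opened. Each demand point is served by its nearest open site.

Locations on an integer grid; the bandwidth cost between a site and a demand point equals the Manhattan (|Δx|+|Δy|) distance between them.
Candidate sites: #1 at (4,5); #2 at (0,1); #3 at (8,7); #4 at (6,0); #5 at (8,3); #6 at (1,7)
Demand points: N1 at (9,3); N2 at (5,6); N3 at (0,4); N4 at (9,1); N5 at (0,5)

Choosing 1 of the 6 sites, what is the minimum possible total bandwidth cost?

27

Open {#1}.
  N1→#1 7, N2→#1 2, N3→#1 5, N4→#1 9, N5→#1 4  ⇒ total 27.
Compare {#5}: total 29.
Compare {#2}: total 37.
No size-1 selection does better; minimum is 27.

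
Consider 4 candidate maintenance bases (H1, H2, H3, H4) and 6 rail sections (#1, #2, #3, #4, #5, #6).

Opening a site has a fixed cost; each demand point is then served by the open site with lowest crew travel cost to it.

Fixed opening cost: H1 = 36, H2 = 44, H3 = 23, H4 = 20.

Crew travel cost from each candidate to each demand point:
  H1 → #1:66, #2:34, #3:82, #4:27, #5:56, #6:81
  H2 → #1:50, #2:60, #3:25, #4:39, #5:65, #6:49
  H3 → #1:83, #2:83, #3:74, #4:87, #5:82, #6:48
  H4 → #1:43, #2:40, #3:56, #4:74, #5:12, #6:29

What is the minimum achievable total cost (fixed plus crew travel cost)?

252

Open {H2, H4}: assign each demand point to its cheapest open site.
  #1→H4 43, #2→H4 40, #3→H2 25, #4→H2 39, #5→H4 12, #6→H4 29
  crew travel cost 188, fixed 64 → total 252.
Compare {H1, H4}: crew travel cost 201 + fixed 56 = 257.
Compare {H1, H2, H4}: crew travel cost 170 + fixed 100 = 270.
Compare {H4}: crew travel cost 254 + fixed 20 = 274.
All other subsets cost ≥ 257. Minimum total cost: 252.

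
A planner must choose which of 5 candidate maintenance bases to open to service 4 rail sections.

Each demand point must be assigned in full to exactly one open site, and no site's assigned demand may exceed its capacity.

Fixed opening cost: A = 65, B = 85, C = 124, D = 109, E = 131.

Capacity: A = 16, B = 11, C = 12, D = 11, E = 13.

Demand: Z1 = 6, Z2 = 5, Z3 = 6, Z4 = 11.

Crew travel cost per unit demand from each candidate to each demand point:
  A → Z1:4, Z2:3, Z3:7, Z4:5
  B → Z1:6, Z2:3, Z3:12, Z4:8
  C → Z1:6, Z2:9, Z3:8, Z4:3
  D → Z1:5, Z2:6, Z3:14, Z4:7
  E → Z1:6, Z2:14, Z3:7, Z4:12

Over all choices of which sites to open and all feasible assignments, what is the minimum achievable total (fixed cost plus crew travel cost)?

Open {A, C}; cheapest assignment that respects the capacities:
  A (cap 16, load 16): Z2, Z4 — cost 5×3 + 11×5 = 70
  C (cap 12, load 12): Z1, Z3 — cost 6×6 + 6×8 = 84
  Shipping 154, fixed 189 → total 343.
  Any other capacity-feasible assignment to {A, C} ships for at least 154.
Compare {A, E}: its best feasible assignment gives total 344.
Compare {A, B, C}: its best feasible assignment gives total 388.
Every other set of open sites that can feasibly serve all demand totals ≥ 344 even under its best assignment. Minimum: 343.

343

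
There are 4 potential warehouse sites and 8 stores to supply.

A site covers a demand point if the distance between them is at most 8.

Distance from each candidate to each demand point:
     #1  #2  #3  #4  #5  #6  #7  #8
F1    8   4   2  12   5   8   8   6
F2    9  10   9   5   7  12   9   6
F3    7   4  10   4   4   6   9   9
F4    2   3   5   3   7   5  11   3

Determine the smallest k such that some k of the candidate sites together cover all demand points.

Coverage sets (demand points within 8 of each site):
  F1: {#1, #2, #3, #5, #6, #7, #8}
  F2: {#4, #5, #8}
  F3: {#1, #2, #4, #5, #6}
  F4: {#1, #2, #3, #4, #5, #6, #8}
No single site covers all 8 demand points.
But {F1, F2} covers everything, so the minimum is 2.

2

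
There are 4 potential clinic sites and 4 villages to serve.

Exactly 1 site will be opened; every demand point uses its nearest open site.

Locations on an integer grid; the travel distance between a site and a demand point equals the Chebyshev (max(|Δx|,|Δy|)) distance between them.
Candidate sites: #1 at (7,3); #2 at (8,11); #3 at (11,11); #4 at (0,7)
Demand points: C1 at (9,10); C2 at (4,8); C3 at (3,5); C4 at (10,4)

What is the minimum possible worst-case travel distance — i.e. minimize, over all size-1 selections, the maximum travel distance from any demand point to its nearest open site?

Open {#1}.
  Farthest demand point is C1 at travel distance 7 (to #1); all others are ≤ 7.
With {#2} the worst case is 7.
With {#3} the worst case is 8.
No size-1 selection achieves below 7.

7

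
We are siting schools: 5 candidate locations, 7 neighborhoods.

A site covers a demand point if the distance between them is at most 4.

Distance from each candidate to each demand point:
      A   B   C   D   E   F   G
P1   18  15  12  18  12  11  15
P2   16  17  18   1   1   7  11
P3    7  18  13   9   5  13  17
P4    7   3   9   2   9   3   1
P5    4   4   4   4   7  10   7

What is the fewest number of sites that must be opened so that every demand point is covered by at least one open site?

Coverage sets (demand points within 4 of each site):
  P1: {}
  P2: {D, E}
  P3: {}
  P4: {B, D, F, G}
  P5: {A, B, C, D}
No 2 sites suffice: every size-2 union leaves at least one demand point uncovered.
But {P2, P4, P5} covers everything, so the minimum is 3.

3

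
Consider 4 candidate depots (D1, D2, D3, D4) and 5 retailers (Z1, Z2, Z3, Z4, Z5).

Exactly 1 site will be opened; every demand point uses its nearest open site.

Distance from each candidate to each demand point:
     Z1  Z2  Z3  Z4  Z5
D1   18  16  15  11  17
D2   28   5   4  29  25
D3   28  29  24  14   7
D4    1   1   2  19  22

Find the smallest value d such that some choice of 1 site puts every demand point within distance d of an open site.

18

Open {D1}.
  Farthest demand point is Z1 at distance 18 (to D1); all others are ≤ 18.
With {D4} the worst case is 22.
With {D2} the worst case is 29.
No size-1 selection achieves below 18.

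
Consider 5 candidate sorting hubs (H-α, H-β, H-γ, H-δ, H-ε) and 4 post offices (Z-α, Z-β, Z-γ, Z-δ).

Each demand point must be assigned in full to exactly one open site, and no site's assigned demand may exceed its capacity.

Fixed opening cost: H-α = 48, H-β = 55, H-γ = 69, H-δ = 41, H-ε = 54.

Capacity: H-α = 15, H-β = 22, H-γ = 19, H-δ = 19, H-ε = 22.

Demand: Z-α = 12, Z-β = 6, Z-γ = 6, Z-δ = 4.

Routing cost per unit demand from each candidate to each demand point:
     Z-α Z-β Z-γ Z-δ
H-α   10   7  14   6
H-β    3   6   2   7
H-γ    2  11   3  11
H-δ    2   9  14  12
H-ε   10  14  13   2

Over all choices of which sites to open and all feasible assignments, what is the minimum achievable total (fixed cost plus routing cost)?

Open {H-β, H-δ}; cheapest assignment that respects the capacities:
  H-β (cap 22, load 16): Z-β, Z-γ, Z-δ — cost 6×6 + 6×2 + 4×7 = 76
  H-δ (cap 19, load 12): Z-α — cost 12×2 = 24
  Shipping 100, fixed 96 → total 196.
  Any other capacity-feasible assignment to {H-β, H-δ} ships for at least 100.
Compare {H-α, H-β}: its best feasible assignment gives total 217.
Compare {H-β, H-γ}: its best feasible assignment gives total 224.
Every other set of open sites that can feasibly serve all demand totals ≥ 217 even under its best assignment. Minimum: 196.

196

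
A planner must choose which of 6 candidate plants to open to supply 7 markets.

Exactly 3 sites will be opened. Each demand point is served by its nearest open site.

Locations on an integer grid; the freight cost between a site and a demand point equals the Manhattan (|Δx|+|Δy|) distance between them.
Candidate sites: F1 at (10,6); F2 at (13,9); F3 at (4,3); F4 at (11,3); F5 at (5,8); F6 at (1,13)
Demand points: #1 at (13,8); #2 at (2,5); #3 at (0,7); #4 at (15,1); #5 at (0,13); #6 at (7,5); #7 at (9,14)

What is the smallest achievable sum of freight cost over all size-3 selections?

37

Open {F2, F3, F6}.
  #1→F2 1, #2→F3 4, #3→F6 7, #4→F2 10, #5→F6 1, #6→F3 5, #7→F2 9  ⇒ total 37.
Compare {F2, F5, F6}: total 38.
Compare {F2, F4, F6}: total 39.
No size-3 selection does better; minimum is 37.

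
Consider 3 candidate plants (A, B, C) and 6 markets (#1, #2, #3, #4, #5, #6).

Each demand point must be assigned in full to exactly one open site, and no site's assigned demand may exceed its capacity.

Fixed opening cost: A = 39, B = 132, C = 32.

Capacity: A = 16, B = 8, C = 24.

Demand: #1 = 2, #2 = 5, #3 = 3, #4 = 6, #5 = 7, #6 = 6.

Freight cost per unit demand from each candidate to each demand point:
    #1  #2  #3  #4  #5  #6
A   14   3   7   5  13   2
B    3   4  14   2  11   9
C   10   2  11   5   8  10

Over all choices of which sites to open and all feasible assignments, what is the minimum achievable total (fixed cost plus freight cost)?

Open {A, C}; cheapest assignment that respects the capacities:
  A (cap 16, load 15): #3, #4, #6 — cost 3×7 + 6×5 + 6×2 = 63
  C (cap 24, load 14): #1, #2, #5 — cost 2×10 + 5×2 + 7×8 = 86
  Shipping 149, fixed 71 → total 220.
  Any other capacity-feasible assignment to {A, C} ships for at least 149.
Compare {A, B, C}: its best feasible assignment gives total 320.
Compare {B, C}: its best feasible assignment gives total 341.
Every other set of open sites that can feasibly serve all demand totals ≥ 320 even under its best assignment. Minimum: 220.

220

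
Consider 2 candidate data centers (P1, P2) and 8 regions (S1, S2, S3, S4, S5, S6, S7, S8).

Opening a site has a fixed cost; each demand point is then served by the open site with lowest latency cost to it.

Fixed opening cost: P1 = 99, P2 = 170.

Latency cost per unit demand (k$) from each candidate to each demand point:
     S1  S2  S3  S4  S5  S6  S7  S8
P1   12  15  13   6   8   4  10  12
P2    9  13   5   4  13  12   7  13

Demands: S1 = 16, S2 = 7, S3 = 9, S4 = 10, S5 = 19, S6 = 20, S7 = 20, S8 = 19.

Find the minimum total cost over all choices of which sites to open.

1189

Open {P1, P2}: assign each demand point to its cheapest open site.
  S1→P2 16×9=144, S2→P2 7×13=91, S3→P2 9×5=45, S4→P2 10×4=40, S5→P1 19×8=152, S6→P1 20×4=80, S7→P2 20×7=140, S8→P1 19×12=228
  latency cost 920, fixed 269 → total 1189.
Compare {P1}: latency cost 1134 + fixed 99 = 1233.
Compare {P2}: latency cost 1194 + fixed 170 = 1364.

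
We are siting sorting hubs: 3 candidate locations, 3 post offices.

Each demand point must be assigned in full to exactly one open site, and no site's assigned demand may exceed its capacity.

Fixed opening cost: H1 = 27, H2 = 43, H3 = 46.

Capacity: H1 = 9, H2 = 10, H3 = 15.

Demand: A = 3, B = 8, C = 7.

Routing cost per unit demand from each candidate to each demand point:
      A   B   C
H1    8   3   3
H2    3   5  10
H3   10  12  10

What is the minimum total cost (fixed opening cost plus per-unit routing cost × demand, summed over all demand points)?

Open {H1, H2}; cheapest assignment that respects the capacities:
  H1 (cap 9, load 8): B — cost 8×3 = 24
  H2 (cap 10, load 10): A, C — cost 3×3 + 7×10 = 79
  Shipping 103, fixed 70 → total 173.
  Any other capacity-feasible assignment to {H1, H2} ships for at least 103.
Compare {H1, H3}: its best feasible assignment gives total 197.
Compare {H1, H2, H3}: its best feasible assignment gives total 207.
Every other set of open sites that can feasibly serve all demand totals ≥ 197 even under its best assignment. Minimum: 173.

173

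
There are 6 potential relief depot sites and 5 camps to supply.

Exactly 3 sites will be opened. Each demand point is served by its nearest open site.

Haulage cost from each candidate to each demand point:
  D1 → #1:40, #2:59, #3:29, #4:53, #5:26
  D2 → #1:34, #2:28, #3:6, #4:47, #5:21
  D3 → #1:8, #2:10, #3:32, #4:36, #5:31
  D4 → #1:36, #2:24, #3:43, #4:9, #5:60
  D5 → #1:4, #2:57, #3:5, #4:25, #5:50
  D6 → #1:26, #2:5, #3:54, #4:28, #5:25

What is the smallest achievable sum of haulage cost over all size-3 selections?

Open {D4, D5, D6}.
  #1→D5 4, #2→D6 5, #3→D5 5, #4→D4 9, #5→D6 25  ⇒ total 48.
Compare {D2, D3, D4}: total 54.
Compare {D3, D4, D5}: total 59.
No size-3 selection does better; minimum is 48.

48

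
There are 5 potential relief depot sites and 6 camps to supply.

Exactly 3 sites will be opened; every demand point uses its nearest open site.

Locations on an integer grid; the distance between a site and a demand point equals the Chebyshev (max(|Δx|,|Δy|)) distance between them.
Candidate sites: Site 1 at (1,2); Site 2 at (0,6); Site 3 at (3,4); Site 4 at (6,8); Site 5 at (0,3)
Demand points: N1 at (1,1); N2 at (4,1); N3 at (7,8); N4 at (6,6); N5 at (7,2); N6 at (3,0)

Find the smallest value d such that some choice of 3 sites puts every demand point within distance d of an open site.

4

Open {Site 1, Site 2, Site 3}.
  Farthest demand point is N3 at distance 4 (to Site 3); all others are ≤ 4.
With {Site 1, Site 3, Site 4} the worst case is 4.
With {Site 1, Site 3, Site 5} the worst case is 4.
No size-3 selection achieves below 4.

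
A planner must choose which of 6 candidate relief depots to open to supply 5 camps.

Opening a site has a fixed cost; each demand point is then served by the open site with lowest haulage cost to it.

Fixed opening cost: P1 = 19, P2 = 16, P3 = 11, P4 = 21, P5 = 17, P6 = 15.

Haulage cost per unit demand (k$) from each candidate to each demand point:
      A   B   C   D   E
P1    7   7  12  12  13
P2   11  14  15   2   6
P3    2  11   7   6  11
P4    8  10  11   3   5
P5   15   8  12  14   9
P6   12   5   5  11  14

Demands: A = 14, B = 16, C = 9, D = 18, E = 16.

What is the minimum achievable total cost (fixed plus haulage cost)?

327

Open {P2, P3, P6}: assign each demand point to its cheapest open site.
  A→P3 14×2=28, B→P6 16×5=80, C→P6 9×5=45, D→P2 18×2=36, E→P2 16×6=96
  haulage cost 285, fixed 42 → total 327.
Compare {P2, P3, P4, P6}: haulage cost 269 + fixed 63 = 332.
Compare {P3, P4, P6}: haulage cost 287 + fixed 47 = 334.
Compare {P2, P3, P5, P6}: haulage cost 285 + fixed 59 = 344.
All other subsets cost ≥ 332. Minimum total cost: 327.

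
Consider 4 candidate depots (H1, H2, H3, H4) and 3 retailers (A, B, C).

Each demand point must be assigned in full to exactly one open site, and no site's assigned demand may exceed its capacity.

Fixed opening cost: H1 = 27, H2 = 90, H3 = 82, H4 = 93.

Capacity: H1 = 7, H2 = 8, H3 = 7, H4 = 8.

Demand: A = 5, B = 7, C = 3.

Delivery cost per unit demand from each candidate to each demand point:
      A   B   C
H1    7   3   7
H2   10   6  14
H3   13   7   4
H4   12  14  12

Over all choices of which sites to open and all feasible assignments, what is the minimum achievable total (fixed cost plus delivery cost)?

230

Open {H1, H2}; cheapest assignment that respects the capacities:
  H1 (cap 7, load 7): B — cost 7×3 = 21
  H2 (cap 8, load 8): A, C — cost 5×10 + 3×14 = 92
  Shipping 113, fixed 117 → total 230.
  Any other capacity-feasible assignment to {H1, H2} ships for at least 113.
Compare {H1, H4}: its best feasible assignment gives total 237.
Compare {H1, H2, H3}: its best feasible assignment gives total 282.
Every other set of open sites that can feasibly serve all demand totals ≥ 237 even under its best assignment. Minimum: 230.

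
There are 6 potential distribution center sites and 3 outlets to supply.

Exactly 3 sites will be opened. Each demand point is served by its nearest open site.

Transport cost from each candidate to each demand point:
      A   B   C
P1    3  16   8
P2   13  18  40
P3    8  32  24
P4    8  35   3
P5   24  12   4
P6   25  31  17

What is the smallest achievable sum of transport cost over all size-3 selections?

Open {P1, P4, P5}.
  A→P1 3, B→P5 12, C→P4 3  ⇒ total 18.
Compare {P1, P2, P5}: total 19.
Compare {P1, P3, P5}: total 19.
No size-3 selection does better; minimum is 18.

18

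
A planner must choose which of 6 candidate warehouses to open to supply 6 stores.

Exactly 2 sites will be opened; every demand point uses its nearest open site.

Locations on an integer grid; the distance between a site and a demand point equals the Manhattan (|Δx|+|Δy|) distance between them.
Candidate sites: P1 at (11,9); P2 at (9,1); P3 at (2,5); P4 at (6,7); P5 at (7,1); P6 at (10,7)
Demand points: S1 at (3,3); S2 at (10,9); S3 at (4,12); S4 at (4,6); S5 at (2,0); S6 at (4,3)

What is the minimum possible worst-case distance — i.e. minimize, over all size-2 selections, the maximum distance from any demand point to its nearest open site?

Open {P3, P4}.
  Farthest demand point is S3 at distance 7 (to P4); all others are ≤ 7.
With {P4, P5} the worst case is 7.
With {P2, P4} the worst case is 8.
No size-2 selection achieves below 7.

7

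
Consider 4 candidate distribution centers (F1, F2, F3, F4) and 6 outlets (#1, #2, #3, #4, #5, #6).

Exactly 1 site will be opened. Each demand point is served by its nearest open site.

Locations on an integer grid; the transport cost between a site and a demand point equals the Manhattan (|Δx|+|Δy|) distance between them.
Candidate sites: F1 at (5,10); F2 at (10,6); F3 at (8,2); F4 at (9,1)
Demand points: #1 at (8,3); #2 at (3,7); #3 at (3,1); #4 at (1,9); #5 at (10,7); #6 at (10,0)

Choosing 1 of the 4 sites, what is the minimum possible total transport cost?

Open {F3}.
  #1→F3 1, #2→F3 10, #3→F3 6, #4→F3 14, #5→F3 7, #6→F3 4  ⇒ total 42.
Compare {F2}: total 44.
Compare {F4}: total 46.
No size-1 selection does better; minimum is 42.

42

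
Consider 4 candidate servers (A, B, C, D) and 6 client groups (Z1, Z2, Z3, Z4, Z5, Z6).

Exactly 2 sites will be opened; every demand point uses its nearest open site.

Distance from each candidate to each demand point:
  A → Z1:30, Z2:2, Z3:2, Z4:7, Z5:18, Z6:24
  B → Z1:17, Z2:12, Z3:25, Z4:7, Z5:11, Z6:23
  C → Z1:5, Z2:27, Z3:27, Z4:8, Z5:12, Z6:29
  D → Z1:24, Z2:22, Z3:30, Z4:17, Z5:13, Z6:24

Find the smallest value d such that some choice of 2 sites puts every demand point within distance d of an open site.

23

Open {A, B}.
  Farthest demand point is Z6 at distance 23 (to B); all others are ≤ 23.
With {A, C} the worst case is 24.
With {A, D} the worst case is 24.
No size-2 selection achieves below 23.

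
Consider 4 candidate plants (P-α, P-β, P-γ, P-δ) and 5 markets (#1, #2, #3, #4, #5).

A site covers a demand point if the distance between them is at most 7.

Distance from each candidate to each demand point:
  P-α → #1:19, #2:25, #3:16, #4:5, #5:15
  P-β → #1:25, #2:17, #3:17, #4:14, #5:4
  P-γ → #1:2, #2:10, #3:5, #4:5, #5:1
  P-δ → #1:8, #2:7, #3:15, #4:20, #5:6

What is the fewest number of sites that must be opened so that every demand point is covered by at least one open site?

Coverage sets (demand points within 7 of each site):
  P-α: {#4}
  P-β: {#5}
  P-γ: {#1, #3, #4, #5}
  P-δ: {#2, #5}
No single site covers all 5 demand points.
But {P-γ, P-δ} covers everything, so the minimum is 2.

2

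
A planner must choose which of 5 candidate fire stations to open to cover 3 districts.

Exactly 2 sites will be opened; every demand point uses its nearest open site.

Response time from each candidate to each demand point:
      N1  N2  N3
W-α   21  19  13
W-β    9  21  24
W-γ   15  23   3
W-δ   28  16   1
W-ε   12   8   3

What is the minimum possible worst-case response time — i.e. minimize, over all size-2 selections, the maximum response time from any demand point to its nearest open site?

Open {W-β, W-ε}.
  Farthest demand point is N1 at response time 9 (to W-β); all others are ≤ 9.
With {W-α, W-ε} the worst case is 12.
With {W-γ, W-ε} the worst case is 12.
No size-2 selection achieves below 9.

9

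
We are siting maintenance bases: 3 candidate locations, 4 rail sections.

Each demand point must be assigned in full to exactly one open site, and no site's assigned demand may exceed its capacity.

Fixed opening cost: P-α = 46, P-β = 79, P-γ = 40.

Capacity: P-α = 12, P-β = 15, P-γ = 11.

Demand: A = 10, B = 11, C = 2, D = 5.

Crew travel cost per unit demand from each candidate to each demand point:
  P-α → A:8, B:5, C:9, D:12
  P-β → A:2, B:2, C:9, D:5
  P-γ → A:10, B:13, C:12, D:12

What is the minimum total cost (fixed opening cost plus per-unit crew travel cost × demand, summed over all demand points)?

Open {P-α, P-β, P-γ}; cheapest assignment that respects the capacities:
  P-α (cap 12, load 11): B — cost 11×5 = 55
  P-β (cap 15, load 15): A, D — cost 10×2 + 5×5 = 45
  P-γ (cap 11, load 2): C — cost 2×12 = 24
  Shipping 124, fixed 165 → total 289.
  Any other capacity-feasible assignment to {P-α, P-β, P-γ} ships for at least 124.
Total demand is 28 and no other set of sites has combined capacity ≥ 28, so {P-α, P-β, P-γ} is the only feasible choice of open sites. Minimum: 289.

289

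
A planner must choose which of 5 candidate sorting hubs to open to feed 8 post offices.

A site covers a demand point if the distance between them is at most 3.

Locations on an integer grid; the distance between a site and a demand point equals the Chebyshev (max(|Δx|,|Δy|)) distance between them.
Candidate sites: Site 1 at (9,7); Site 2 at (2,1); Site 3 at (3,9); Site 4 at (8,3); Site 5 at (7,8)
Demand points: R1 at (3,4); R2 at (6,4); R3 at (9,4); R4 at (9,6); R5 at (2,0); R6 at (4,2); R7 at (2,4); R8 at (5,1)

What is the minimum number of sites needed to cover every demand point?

2

Coverage sets (demand points within 3 of each site):
  Site 1: {R2, R3, R4}
  Site 2: {R1, R5, R6, R7, R8}
  Site 3: {}
  Site 4: {R2, R3, R4, R8}
  Site 5: {R4}
No single site covers all 8 demand points.
But {Site 1, Site 2} covers everything, so the minimum is 2.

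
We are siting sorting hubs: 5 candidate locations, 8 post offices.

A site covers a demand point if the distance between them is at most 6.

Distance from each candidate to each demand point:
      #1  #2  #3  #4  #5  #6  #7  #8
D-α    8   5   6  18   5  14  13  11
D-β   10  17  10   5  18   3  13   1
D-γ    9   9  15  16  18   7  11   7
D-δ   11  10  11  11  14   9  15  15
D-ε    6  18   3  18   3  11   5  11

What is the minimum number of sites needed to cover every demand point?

3

Coverage sets (demand points within 6 of each site):
  D-α: {#2, #3, #5}
  D-β: {#4, #6, #8}
  D-γ: {}
  D-δ: {}
  D-ε: {#1, #3, #5, #7}
No 2 sites suffice: every size-2 union leaves at least one demand point uncovered.
But {D-α, D-β, D-ε} covers everything, so the minimum is 3.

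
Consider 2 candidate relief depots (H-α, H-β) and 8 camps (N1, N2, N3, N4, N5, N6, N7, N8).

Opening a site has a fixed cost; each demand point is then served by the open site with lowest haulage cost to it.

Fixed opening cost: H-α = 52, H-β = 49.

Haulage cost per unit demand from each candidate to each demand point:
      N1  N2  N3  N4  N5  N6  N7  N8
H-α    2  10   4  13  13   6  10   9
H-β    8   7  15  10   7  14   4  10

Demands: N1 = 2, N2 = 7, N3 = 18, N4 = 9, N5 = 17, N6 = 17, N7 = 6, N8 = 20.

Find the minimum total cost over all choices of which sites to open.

Open {H-α, H-β}: assign each demand point to its cheapest open site.
  N1→H-α 2×2=4, N2→H-β 7×7=49, N3→H-α 18×4=72, N4→H-β 9×10=90, N5→H-β 17×7=119, N6→H-α 17×6=102, N7→H-β 6×4=24, N8→H-α 20×9=180
  haulage cost 640, fixed 101 → total 741.
Compare {H-α}: haulage cost 826 + fixed 52 = 878.
Compare {H-β}: haulage cost 1006 + fixed 49 = 1055.

741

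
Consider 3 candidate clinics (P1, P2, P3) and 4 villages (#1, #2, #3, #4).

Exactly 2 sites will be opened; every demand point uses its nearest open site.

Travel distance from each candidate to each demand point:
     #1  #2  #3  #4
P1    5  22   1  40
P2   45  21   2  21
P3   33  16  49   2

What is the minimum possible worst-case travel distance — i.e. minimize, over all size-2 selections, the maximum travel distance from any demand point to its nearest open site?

Open {P1, P3}.
  Farthest demand point is #2 at travel distance 16 (to P3); all others are ≤ 16.
With {P1, P2} the worst case is 21.
With {P2, P3} the worst case is 33.
No size-2 selection achieves below 16.

16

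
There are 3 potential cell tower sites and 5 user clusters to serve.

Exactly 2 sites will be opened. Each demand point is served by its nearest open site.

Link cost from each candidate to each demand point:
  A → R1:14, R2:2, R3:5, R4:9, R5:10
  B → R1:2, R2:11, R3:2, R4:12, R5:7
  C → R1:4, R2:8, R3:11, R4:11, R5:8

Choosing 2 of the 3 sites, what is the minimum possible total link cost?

22

Open {A, B}.
  R1→B 2, R2→A 2, R3→B 2, R4→A 9, R5→B 7  ⇒ total 22.
Compare {A, C}: total 28.
Compare {B, C}: total 30.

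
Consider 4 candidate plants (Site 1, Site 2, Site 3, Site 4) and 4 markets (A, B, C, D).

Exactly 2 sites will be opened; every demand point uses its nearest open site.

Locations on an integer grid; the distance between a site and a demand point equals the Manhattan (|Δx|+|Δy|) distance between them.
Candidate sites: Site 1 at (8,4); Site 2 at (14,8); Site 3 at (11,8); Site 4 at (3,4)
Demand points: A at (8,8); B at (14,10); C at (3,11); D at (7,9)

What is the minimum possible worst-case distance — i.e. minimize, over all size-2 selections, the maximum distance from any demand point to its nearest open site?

Open {Site 3, Site 4}.
  Farthest demand point is C at distance 7 (to Site 4); all others are ≤ 7.
With {Site 2, Site 4} the worst case is 8.
With {Site 1, Site 3} the worst case is 11.
No size-2 selection achieves below 7.

7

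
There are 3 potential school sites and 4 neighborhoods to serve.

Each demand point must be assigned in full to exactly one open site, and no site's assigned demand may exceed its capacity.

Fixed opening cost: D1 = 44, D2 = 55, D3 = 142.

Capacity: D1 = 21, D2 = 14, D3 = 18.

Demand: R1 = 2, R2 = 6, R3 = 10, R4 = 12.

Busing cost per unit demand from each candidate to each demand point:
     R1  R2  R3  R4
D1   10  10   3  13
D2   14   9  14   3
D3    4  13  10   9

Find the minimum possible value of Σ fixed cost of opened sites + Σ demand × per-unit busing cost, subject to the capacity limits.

Open {D1, D2}; cheapest assignment that respects the capacities:
  D1 (cap 21, load 18): R1, R2, R3 — cost 2×10 + 6×10 + 10×3 = 110
  D2 (cap 14, load 12): R4 — cost 12×3 = 36
  Shipping 146, fixed 99 → total 245.
  Any other capacity-feasible assignment to {D1, D2} ships for at least 146.
Compare {D1, D2, D3}: its best feasible assignment gives total 375.
Compare {D1, D3}: its best feasible assignment gives total 392.
Every other set of open sites that can feasibly serve all demand totals ≥ 375 even under its best assignment. Minimum: 245.

245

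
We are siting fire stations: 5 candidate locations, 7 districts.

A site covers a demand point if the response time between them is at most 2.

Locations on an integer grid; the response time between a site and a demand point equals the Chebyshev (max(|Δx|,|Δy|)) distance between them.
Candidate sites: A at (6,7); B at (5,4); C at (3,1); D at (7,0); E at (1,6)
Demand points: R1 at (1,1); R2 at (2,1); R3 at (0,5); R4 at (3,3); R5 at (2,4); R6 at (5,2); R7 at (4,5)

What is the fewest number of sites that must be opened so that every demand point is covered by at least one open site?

3

Coverage sets (demand points within 2 of each site):
  A: {R7}
  B: {R4, R6, R7}
  C: {R1, R2, R4, R6}
  D: {R6}
  E: {R3, R5}
No 2 sites suffice: every size-2 union leaves at least one demand point uncovered.
But {A, C, E} covers everything, so the minimum is 3.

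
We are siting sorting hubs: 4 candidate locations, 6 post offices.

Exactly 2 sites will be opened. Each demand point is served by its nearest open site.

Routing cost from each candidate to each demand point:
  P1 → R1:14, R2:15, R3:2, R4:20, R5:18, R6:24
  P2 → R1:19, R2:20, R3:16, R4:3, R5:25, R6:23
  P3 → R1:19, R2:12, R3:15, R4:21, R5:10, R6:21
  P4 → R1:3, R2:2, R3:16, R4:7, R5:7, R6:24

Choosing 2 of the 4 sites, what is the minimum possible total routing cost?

45

Open {P1, P4}.
  R1→P4 3, R2→P4 2, R3→P1 2, R4→P4 7, R5→P4 7, R6→P1 24  ⇒ total 45.
Compare {P2, P4}: total 54.
Compare {P3, P4}: total 55.
No size-2 selection does better; minimum is 45.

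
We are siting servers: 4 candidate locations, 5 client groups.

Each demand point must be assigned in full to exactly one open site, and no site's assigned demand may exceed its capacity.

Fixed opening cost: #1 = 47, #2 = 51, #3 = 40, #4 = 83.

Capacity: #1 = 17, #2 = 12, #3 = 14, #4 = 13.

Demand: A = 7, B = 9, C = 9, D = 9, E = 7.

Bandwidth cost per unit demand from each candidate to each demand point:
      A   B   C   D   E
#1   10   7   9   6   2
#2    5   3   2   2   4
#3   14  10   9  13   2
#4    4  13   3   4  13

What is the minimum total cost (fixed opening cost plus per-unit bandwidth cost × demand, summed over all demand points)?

Open {#1, #2, #3, #4}; cheapest assignment that respects the capacities:
  #1 (cap 17, load 16): A, D — cost 7×10 + 9×6 = 124
  #2 (cap 12, load 9): B — cost 9×3 = 27
  #3 (cap 14, load 7): E — cost 7×2 = 14
  #4 (cap 13, load 9): C — cost 9×3 = 27
  Shipping 192, fixed 221 → total 413.
  Any other capacity-feasible assignment to {#1, #2, #3, #4} ships for at least 192.
Total demand is 41; every other set of sites either has combined capacity below 41 or cannot fit the demands without splitting one across sites, so {#1, #2, #3, #4} is the only feasible choice of open sites. Minimum: 413.

413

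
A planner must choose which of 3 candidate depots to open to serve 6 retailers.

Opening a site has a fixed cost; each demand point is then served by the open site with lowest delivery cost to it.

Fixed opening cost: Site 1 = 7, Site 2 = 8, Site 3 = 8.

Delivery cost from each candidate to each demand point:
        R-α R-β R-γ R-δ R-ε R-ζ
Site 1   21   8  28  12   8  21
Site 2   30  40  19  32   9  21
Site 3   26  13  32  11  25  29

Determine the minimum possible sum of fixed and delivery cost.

104

Open {Site 1, Site 2}: assign each demand point to its cheapest open site.
  R-α→Site 1 21, R-β→Site 1 8, R-γ→Site 2 19, R-δ→Site 1 12, R-ε→Site 1 8, R-ζ→Site 1 21
  delivery cost 89, fixed 15 → total 104.
Compare {Site 1}: delivery cost 98 + fixed 7 = 105.
Compare {Site 1, Site 2, Site 3}: delivery cost 88 + fixed 23 = 111.
Compare {Site 1, Site 3}: delivery cost 97 + fixed 15 = 112.
All other subsets cost ≥ 105. Minimum total cost: 104.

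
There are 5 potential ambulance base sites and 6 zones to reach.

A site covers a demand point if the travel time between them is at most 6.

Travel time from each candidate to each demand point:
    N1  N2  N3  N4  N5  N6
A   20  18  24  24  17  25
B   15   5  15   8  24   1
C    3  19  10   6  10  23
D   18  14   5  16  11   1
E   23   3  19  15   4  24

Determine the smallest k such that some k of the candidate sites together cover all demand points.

Coverage sets (demand points within 6 of each site):
  A: {}
  B: {N2, N6}
  C: {N1, N4}
  D: {N3, N6}
  E: {N2, N5}
No 2 sites suffice: every size-2 union leaves at least one demand point uncovered.
But {C, D, E} covers everything, so the minimum is 3.

3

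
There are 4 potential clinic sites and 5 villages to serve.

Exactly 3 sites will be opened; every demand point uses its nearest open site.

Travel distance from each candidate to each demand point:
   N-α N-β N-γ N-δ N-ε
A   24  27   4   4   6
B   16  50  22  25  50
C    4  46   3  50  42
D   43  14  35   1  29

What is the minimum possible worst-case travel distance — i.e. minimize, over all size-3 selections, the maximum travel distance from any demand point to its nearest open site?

14

Open {A, C, D}.
  Farthest demand point is N-β at travel distance 14 (to D); all others are ≤ 14.
With {A, B, D} the worst case is 16.
With {A, B, C} the worst case is 27.
No size-3 selection achieves below 14.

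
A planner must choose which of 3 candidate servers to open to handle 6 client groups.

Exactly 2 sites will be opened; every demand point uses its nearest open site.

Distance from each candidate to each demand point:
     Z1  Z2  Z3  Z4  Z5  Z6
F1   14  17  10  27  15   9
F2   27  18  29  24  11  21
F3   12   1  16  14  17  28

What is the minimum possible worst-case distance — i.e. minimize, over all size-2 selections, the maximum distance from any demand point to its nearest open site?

15

Open {F1, F3}.
  Farthest demand point is Z5 at distance 15 (to F1); all others are ≤ 15.
With {F2, F3} the worst case is 21.
With {F1, F2} the worst case is 24.
No size-2 selection achieves below 15.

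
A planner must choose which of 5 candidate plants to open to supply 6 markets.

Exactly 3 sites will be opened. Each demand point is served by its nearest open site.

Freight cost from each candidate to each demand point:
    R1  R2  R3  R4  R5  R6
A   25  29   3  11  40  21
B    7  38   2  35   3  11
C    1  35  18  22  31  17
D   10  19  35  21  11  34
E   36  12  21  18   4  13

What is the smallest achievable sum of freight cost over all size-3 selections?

Open {A, C, E}.
  R1→C 1, R2→E 12, R3→A 3, R4→A 11, R5→E 4, R6→E 13  ⇒ total 44.
Compare {A, B, E}: total 46.
Compare {B, C, E}: total 47.
No size-3 selection does better; minimum is 44.

44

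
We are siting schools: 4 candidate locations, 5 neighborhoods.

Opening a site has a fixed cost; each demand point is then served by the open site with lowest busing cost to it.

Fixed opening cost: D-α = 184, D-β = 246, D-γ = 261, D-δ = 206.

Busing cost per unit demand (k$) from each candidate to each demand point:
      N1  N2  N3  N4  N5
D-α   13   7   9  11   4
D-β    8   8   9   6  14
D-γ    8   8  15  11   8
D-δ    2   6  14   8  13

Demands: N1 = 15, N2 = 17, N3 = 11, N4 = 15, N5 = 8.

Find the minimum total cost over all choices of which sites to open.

Open {D-δ}: assign each demand point to its cheapest open site.
  N1→D-δ 15×2=30, N2→D-δ 17×6=102, N3→D-δ 11×14=154, N4→D-δ 15×8=120, N5→D-δ 8×13=104
  busing cost 510, fixed 206 → total 716.
Compare {D-α, D-δ}: busing cost 383 + fixed 390 = 773.
Compare {D-α}: busing cost 610 + fixed 184 = 794.
Compare {D-β}: busing cost 557 + fixed 246 = 803.
All other subsets cost ≥ 773. Minimum total cost: 716.

716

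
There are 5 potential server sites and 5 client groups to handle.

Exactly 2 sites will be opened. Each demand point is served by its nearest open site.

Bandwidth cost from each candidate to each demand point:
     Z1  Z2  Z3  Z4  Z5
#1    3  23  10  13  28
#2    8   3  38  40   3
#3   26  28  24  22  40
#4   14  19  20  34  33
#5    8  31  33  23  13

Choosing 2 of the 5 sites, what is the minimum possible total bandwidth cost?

32

Open {#1, #2}.
  Z1→#1 3, Z2→#2 3, Z3→#1 10, Z4→#1 13, Z5→#2 3  ⇒ total 32.
Compare {#2, #3}: total 60.
Compare {#1, #5}: total 62.
No size-2 selection does better; minimum is 32.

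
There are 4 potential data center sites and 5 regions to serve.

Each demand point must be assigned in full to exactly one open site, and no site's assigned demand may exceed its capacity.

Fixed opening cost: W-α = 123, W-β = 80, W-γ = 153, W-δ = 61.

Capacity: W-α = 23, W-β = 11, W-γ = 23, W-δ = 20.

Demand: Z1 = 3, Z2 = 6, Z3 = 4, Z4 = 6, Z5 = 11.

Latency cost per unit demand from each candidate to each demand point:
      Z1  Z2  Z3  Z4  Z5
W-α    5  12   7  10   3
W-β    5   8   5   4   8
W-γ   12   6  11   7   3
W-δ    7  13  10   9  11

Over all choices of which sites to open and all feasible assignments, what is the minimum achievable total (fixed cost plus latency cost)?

Open {W-α, W-β}; cheapest assignment that respects the capacities:
  W-α (cap 23, load 20): Z1, Z2, Z5 — cost 3×5 + 6×12 + 11×3 = 120
  W-β (cap 11, load 10): Z3, Z4 — cost 4×5 + 6×4 = 44
  Shipping 164, fixed 203 → total 367.
  Any other capacity-feasible assignment to {W-α, W-β} ships for at least 164.
Compare {W-β, W-γ}: its best feasible assignment gives total 379.
Compare {W-γ, W-δ}: its best feasible assignment gives total 386.
Every other set of open sites that can feasibly serve all demand totals ≥ 379 even under its best assignment. Minimum: 367.

367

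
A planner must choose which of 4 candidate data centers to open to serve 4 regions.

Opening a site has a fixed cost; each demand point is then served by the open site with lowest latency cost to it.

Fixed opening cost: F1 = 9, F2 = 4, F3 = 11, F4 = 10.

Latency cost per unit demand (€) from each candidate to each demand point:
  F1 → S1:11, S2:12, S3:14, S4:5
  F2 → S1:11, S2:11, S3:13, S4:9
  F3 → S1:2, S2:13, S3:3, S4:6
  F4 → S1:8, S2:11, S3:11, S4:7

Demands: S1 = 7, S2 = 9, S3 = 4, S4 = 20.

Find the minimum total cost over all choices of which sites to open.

Open {F1, F2, F3}: assign each demand point to its cheapest open site.
  S1→F3 7×2=14, S2→F2 9×11=99, S3→F3 4×3=12, S4→F1 20×5=100
  latency cost 225, fixed 24 → total 249.
Compare {F1, F3}: latency cost 234 + fixed 20 = 254.
Compare {F1, F3, F4}: latency cost 225 + fixed 30 = 255.
Compare {F1, F2, F3, F4}: latency cost 225 + fixed 34 = 259.
All other subsets cost ≥ 254. Minimum total cost: 249.

249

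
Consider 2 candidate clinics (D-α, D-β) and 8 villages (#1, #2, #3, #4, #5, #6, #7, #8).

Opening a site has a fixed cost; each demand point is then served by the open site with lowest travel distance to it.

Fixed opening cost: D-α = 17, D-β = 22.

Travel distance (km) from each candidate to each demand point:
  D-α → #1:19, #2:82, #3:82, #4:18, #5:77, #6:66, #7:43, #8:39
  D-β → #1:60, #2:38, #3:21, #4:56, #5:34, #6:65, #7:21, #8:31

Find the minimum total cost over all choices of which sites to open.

286

Open {D-α, D-β}: assign each demand point to its cheapest open site.
  #1→D-α 19, #2→D-β 38, #3→D-β 21, #4→D-α 18, #5→D-β 34, #6→D-β 65, #7→D-β 21, #8→D-β 31
  travel distance 247, fixed 39 → total 286.
Compare {D-β}: travel distance 326 + fixed 22 = 348.
Compare {D-α}: travel distance 426 + fixed 17 = 443.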